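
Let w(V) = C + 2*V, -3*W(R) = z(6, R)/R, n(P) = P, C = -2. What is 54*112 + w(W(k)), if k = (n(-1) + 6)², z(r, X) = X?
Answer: 18136/3 ≈ 6045.3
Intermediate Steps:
k = 25 (k = (-1 + 6)² = 5² = 25)
W(R) = -⅓ (W(R) = -R/(3*R) = -⅓*1 = -⅓)
w(V) = -2 + 2*V
54*112 + w(W(k)) = 54*112 + (-2 + 2*(-⅓)) = 6048 + (-2 - ⅔) = 6048 - 8/3 = 18136/3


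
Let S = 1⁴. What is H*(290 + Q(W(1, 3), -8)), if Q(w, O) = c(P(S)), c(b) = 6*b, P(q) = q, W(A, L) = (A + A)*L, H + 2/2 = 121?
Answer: 35520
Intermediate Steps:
H = 120 (H = -1 + 121 = 120)
W(A, L) = 2*A*L (W(A, L) = (2*A)*L = 2*A*L)
S = 1
Q(w, O) = 6 (Q(w, O) = 6*1 = 6)
H*(290 + Q(W(1, 3), -8)) = 120*(290 + 6) = 120*296 = 35520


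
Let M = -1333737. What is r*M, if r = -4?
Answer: 5334948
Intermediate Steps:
r*M = -4*(-1333737) = 5334948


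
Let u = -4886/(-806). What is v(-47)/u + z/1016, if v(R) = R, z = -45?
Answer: -19353991/2482088 ≈ -7.7975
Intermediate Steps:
u = 2443/403 (u = -4886*(-1/806) = 2443/403 ≈ 6.0620)
v(-47)/u + z/1016 = -47/2443/403 - 45/1016 = -47*403/2443 - 45*1/1016 = -18941/2443 - 45/1016 = -19353991/2482088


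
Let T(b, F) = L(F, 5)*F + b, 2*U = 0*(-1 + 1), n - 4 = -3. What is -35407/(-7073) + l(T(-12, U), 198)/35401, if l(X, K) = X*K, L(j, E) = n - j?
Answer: 1236637759/250391273 ≈ 4.9388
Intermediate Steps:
n = 1 (n = 4 - 3 = 1)
L(j, E) = 1 - j
U = 0 (U = (0*(-1 + 1))/2 = (0*0)/2 = (1/2)*0 = 0)
T(b, F) = b + F*(1 - F) (T(b, F) = (1 - F)*F + b = F*(1 - F) + b = b + F*(1 - F))
l(X, K) = K*X
-35407/(-7073) + l(T(-12, U), 198)/35401 = -35407/(-7073) + (198*(-12 - 1*0*(-1 + 0)))/35401 = -35407*(-1/7073) + (198*(-12 - 1*0*(-1)))*(1/35401) = 35407/7073 + (198*(-12 + 0))*(1/35401) = 35407/7073 + (198*(-12))*(1/35401) = 35407/7073 - 2376*1/35401 = 35407/7073 - 2376/35401 = 1236637759/250391273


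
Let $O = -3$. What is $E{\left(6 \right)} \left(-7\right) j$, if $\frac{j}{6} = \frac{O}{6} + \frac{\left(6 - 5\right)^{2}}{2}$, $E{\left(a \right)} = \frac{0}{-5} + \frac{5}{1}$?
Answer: $0$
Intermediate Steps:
$E{\left(a \right)} = 5$ ($E{\left(a \right)} = 0 \left(- \frac{1}{5}\right) + 5 \cdot 1 = 0 + 5 = 5$)
$j = 0$ ($j = 6 \left(- \frac{3}{6} + \frac{\left(6 - 5\right)^{2}}{2}\right) = 6 \left(\left(-3\right) \frac{1}{6} + 1^{2} \cdot \frac{1}{2}\right) = 6 \left(- \frac{1}{2} + 1 \cdot \frac{1}{2}\right) = 6 \left(- \frac{1}{2} + \frac{1}{2}\right) = 6 \cdot 0 = 0$)
$E{\left(6 \right)} \left(-7\right) j = 5 \left(-7\right) 0 = \left(-35\right) 0 = 0$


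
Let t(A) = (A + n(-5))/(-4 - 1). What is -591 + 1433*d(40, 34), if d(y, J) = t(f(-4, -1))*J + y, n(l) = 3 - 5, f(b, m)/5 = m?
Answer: 624699/5 ≈ 1.2494e+5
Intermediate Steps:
f(b, m) = 5*m
n(l) = -2
t(A) = ⅖ - A/5 (t(A) = (A - 2)/(-4 - 1) = (-2 + A)/(-5) = (-2 + A)*(-⅕) = ⅖ - A/5)
d(y, J) = y + 7*J/5 (d(y, J) = (⅖ - (-1))*J + y = (⅖ - ⅕*(-5))*J + y = (⅖ + 1)*J + y = 7*J/5 + y = y + 7*J/5)
-591 + 1433*d(40, 34) = -591 + 1433*(40 + (7/5)*34) = -591 + 1433*(40 + 238/5) = -591 + 1433*(438/5) = -591 + 627654/5 = 624699/5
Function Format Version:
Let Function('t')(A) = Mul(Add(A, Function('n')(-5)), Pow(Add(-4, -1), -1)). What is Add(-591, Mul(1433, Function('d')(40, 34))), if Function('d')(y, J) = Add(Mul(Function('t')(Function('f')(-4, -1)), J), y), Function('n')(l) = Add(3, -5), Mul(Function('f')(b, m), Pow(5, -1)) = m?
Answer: Rational(624699, 5) ≈ 1.2494e+5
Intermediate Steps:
Function('f')(b, m) = Mul(5, m)
Function('n')(l) = -2
Function('t')(A) = Add(Rational(2, 5), Mul(Rational(-1, 5), A)) (Function('t')(A) = Mul(Add(A, -2), Pow(Add(-4, -1), -1)) = Mul(Add(-2, A), Pow(-5, -1)) = Mul(Add(-2, A), Rational(-1, 5)) = Add(Rational(2, 5), Mul(Rational(-1, 5), A)))
Function('d')(y, J) = Add(y, Mul(Rational(7, 5), J)) (Function('d')(y, J) = Add(Mul(Add(Rational(2, 5), Mul(Rational(-1, 5), Mul(5, -1))), J), y) = Add(Mul(Add(Rational(2, 5), Mul(Rational(-1, 5), -5)), J), y) = Add(Mul(Add(Rational(2, 5), 1), J), y) = Add(Mul(Rational(7, 5), J), y) = Add(y, Mul(Rational(7, 5), J)))
Add(-591, Mul(1433, Function('d')(40, 34))) = Add(-591, Mul(1433, Add(40, Mul(Rational(7, 5), 34)))) = Add(-591, Mul(1433, Add(40, Rational(238, 5)))) = Add(-591, Mul(1433, Rational(438, 5))) = Add(-591, Rational(627654, 5)) = Rational(624699, 5)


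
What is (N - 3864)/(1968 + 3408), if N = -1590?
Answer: -909/896 ≈ -1.0145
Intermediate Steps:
(N - 3864)/(1968 + 3408) = (-1590 - 3864)/(1968 + 3408) = -5454/5376 = -5454*1/5376 = -909/896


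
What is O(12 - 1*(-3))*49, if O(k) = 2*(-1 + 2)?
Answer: 98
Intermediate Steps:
O(k) = 2 (O(k) = 2*1 = 2)
O(12 - 1*(-3))*49 = 2*49 = 98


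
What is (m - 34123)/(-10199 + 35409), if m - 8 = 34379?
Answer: 132/12605 ≈ 0.010472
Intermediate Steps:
m = 34387 (m = 8 + 34379 = 34387)
(m - 34123)/(-10199 + 35409) = (34387 - 34123)/(-10199 + 35409) = 264/25210 = 264*(1/25210) = 132/12605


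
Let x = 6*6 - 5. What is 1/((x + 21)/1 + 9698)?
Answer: 1/9750 ≈ 0.00010256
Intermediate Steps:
x = 31 (x = 36 - 5 = 31)
1/((x + 21)/1 + 9698) = 1/((31 + 21)/1 + 9698) = 1/(52*1 + 9698) = 1/(52 + 9698) = 1/9750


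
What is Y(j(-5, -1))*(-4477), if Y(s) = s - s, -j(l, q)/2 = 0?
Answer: 0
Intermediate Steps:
j(l, q) = 0 (j(l, q) = -2*0 = 0)
Y(s) = 0
Y(j(-5, -1))*(-4477) = 0*(-4477) = 0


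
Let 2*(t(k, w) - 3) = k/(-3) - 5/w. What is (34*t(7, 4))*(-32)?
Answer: -3944/3 ≈ -1314.7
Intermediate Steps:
t(k, w) = 3 - 5/(2*w) - k/6 (t(k, w) = 3 + (k/(-3) - 5/w)/2 = 3 + (k*(-⅓) - 5/w)/2 = 3 + (-k/3 - 5/w)/2 = 3 + (-5/w - k/3)/2 = 3 + (-5/(2*w) - k/6) = 3 - 5/(2*w) - k/6)
(34*t(7, 4))*(-32) = (34*(3 - 5/2/4 - ⅙*7))*(-32) = (34*(3 - 5/2*¼ - 7/6))*(-32) = (34*(3 - 5/8 - 7/6))*(-32) = (34*(29/24))*(-32) = (493/12)*(-32) = -3944/3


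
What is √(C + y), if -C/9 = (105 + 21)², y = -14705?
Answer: I*√157589 ≈ 396.97*I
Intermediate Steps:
C = -142884 (C = -9*(105 + 21)² = -9*126² = -9*15876 = -142884)
√(C + y) = √(-142884 - 14705) = √(-157589) = I*√157589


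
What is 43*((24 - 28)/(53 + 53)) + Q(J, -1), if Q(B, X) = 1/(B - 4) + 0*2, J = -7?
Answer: -999/583 ≈ -1.7136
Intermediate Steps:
Q(B, X) = 1/(-4 + B) (Q(B, X) = 1/(-4 + B) + 0 = 1/(-4 + B))
43*((24 - 28)/(53 + 53)) + Q(J, -1) = 43*((24 - 28)/(53 + 53)) + 1/(-4 - 7) = 43*(-4/106) + 1/(-11) = 43*(-4*1/106) - 1/11 = 43*(-2/53) - 1/11 = -86/53 - 1/11 = -999/583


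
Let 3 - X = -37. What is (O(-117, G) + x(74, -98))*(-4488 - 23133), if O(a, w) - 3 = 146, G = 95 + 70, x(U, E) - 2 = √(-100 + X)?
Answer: -4170771 - 55242*I*√15 ≈ -4.1708e+6 - 2.1395e+5*I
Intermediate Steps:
X = 40 (X = 3 - 1*(-37) = 3 + 37 = 40)
x(U, E) = 2 + 2*I*√15 (x(U, E) = 2 + √(-100 + 40) = 2 + √(-60) = 2 + 2*I*√15)
G = 165
O(a, w) = 149 (O(a, w) = 3 + 146 = 149)
(O(-117, G) + x(74, -98))*(-4488 - 23133) = (149 + (2 + 2*I*√15))*(-4488 - 23133) = (151 + 2*I*√15)*(-27621) = -4170771 - 55242*I*√15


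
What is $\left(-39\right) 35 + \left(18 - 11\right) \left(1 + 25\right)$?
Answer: $-1183$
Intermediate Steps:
$\left(-39\right) 35 + \left(18 - 11\right) \left(1 + 25\right) = -1365 + 7 \cdot 26 = -1365 + 182 = -1183$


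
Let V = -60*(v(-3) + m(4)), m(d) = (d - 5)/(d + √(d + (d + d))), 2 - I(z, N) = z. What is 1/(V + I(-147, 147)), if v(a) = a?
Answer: 389/148621 + 30*√3/148621 ≈ 0.0029670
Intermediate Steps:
I(z, N) = 2 - z
m(d) = (-5 + d)/(d + √3*√d) (m(d) = (-5 + d)/(d + √(d + 2*d)) = (-5 + d)/(d + √(3*d)) = (-5 + d)/(d + √3*√d))
V = 180 + 60/(4 + 2*√3) (V = -60*(-3 + (-5 + 4)/(4 + √3*√4)) = -60*(-3 - 1/(4 + √3*2)) = -60*(-3 - 1/(4 + 2*√3)) = 180 + 60/(4 + 2*√3) ≈ 188.04)
1/(V + I(-147, 147)) = 1/((240 - 30*√3) + (2 - 1*(-147))) = 1/((240 - 30*√3) + (2 + 147)) = 1/((240 - 30*√3) + 149) = 1/(389 - 30*√3)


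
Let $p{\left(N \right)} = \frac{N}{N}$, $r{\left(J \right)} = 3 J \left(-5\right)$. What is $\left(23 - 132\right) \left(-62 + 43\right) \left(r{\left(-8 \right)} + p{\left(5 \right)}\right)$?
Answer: $250591$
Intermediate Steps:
$r{\left(J \right)} = - 15 J$
$p{\left(N \right)} = 1$
$\left(23 - 132\right) \left(-62 + 43\right) \left(r{\left(-8 \right)} + p{\left(5 \right)}\right) = \left(23 - 132\right) \left(-62 + 43\right) \left(\left(-15\right) \left(-8\right) + 1\right) = - 109 \left(- 19 \left(120 + 1\right)\right) = - 109 \left(\left(-19\right) 121\right) = \left(-109\right) \left(-2299\right) = 250591$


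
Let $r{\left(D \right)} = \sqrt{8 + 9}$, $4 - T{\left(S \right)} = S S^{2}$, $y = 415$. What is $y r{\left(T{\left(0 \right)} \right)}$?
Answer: $415 \sqrt{17} \approx 1711.1$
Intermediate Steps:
$T{\left(S \right)} = 4 - S^{3}$ ($T{\left(S \right)} = 4 - S S^{2} = 4 - S^{3}$)
$r{\left(D \right)} = \sqrt{17}$
$y r{\left(T{\left(0 \right)} \right)} = 415 \sqrt{17}$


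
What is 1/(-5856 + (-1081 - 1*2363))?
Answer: -1/9300 ≈ -0.00010753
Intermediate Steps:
1/(-5856 + (-1081 - 1*2363)) = 1/(-5856 + (-1081 - 2363)) = 1/(-5856 - 3444) = 1/(-9300) = -1/9300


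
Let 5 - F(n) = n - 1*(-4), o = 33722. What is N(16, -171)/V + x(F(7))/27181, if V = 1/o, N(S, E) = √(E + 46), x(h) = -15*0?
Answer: 168610*I*√5 ≈ 3.7702e+5*I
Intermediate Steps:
F(n) = 1 - n (F(n) = 5 - (n - 1*(-4)) = 5 - (n + 4) = 5 - (4 + n) = 5 + (-4 - n) = 1 - n)
x(h) = 0
N(S, E) = √(46 + E)
V = 1/33722 ≈ 2.9654e-5
N(16, -171)/V + x(F(7))/27181 = √(46 - 171)/(1/33722) + 0/27181 = √(-125)*33722 + 0*(1/27181) = (5*I*√5)*33722 + 0 = 168610*I*√5 + 0 = 168610*I*√5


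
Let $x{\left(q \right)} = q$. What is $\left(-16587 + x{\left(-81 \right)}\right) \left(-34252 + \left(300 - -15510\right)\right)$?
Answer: $307391256$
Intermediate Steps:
$\left(-16587 + x{\left(-81 \right)}\right) \left(-34252 + \left(300 - -15510\right)\right) = \left(-16587 - 81\right) \left(-34252 + \left(300 - -15510\right)\right) = - 16668 \left(-34252 + \left(300 + 15510\right)\right) = - 16668 \left(-34252 + 15810\right) = \left(-16668\right) \left(-18442\right) = 307391256$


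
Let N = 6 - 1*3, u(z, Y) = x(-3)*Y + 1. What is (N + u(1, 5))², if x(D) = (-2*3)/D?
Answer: 196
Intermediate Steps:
x(D) = -6/D
u(z, Y) = 1 + 2*Y (u(z, Y) = (-6/(-3))*Y + 1 = (-6*(-⅓))*Y + 1 = 2*Y + 1 = 1 + 2*Y)
N = 3 (N = 6 - 3 = 3)
(N + u(1, 5))² = (3 + (1 + 2*5))² = (3 + (1 + 10))² = (3 + 11)² = 14² = 196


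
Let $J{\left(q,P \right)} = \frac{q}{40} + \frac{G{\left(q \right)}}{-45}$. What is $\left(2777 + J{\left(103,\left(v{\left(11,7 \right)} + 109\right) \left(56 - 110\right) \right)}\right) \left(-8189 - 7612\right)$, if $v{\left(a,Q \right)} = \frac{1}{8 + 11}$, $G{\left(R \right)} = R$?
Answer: $- \frac{5266067741}{120} \approx -4.3884 \cdot 10^{7}$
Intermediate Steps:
$v{\left(a,Q \right)} = \frac{1}{19}$
$J{\left(q,P \right)} = \frac{q}{360}$ ($J{\left(q,P \right)} = \frac{q}{40} + \frac{q}{-45} = q \frac{1}{40} + q \left(- \frac{1}{45}\right) = \frac{q}{40} - \frac{q}{45} = \frac{q}{360}$)
$\left(2777 + J{\left(103,\left(v{\left(11,7 \right)} + 109\right) \left(56 - 110\right) \right)}\right) \left(-8189 - 7612\right) = \left(2777 + \frac{1}{360} \cdot 103\right) \left(-8189 - 7612\right) = \left(2777 + \frac{103}{360}\right) \left(-15801\right) = \frac{999823}{360} \left(-15801\right) = - \frac{5266067741}{120}$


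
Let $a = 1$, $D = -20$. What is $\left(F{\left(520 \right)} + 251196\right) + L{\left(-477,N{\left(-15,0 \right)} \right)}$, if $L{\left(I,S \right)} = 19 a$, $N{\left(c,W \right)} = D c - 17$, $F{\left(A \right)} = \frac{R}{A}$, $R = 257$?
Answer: $\frac{130632057}{520} \approx 2.5122 \cdot 10^{5}$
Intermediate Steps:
$F{\left(A \right)} = \frac{257}{A}$
$N{\left(c,W \right)} = -17 - 20 c$ ($N{\left(c,W \right)} = - 20 c - 17 = -17 - 20 c$)
$L{\left(I,S \right)} = 19$ ($L{\left(I,S \right)} = 19 \cdot 1 = 19$)
$\left(F{\left(520 \right)} + 251196\right) + L{\left(-477,N{\left(-15,0 \right)} \right)} = \left(\frac{257}{520} + 251196\right) + 19 = \frac{130622177}{520} + 19 = \frac{130632057}{520}$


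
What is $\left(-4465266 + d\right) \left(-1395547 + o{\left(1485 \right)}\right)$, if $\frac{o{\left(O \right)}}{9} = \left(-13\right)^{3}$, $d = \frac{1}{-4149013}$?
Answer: $\frac{26220850518617871880}{4149013} \approx 6.3198 \cdot 10^{12}$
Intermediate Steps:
$d = - \frac{1}{4149013} \approx -2.4102 \cdot 10^{-7}$
$o{\left(O \right)} = -19773$ ($o{\left(O \right)} = 9 \left(-13\right)^{3} = 9 \left(-2197\right) = -19773$)
$\left(-4465266 + d\right) \left(-1395547 + o{\left(1485 \right)}\right) = \left(-4465266 - \frac{1}{4149013}\right) \left(-1395547 - 19773\right) = \left(- \frac{18526446682459}{4149013}\right) \left(-1415320\right) = \frac{26220850518617871880}{4149013}$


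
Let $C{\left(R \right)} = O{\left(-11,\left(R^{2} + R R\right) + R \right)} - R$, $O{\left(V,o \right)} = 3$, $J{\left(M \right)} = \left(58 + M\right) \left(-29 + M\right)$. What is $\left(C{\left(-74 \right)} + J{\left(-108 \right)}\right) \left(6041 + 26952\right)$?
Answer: $228542511$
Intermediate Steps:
$J{\left(M \right)} = \left(-29 + M\right) \left(58 + M\right)$
$C{\left(R \right)} = 3 - R$
$\left(C{\left(-74 \right)} + J{\left(-108 \right)}\right) \left(6041 + 26952\right) = \left(\left(3 - -74\right) + \left(-1682 + \left(-108\right)^{2} + 29 \left(-108\right)\right)\right) \left(6041 + 26952\right) = \left(\left(3 + 74\right) - -6850\right) 32993 = \left(77 + 6850\right) 32993 = 6927 \cdot 32993 = 228542511$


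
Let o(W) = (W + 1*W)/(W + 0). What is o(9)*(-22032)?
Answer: -44064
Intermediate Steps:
o(W) = 2 (o(W) = (W + W)/W = (2*W)/W = 2)
o(9)*(-22032) = 2*(-22032) = -44064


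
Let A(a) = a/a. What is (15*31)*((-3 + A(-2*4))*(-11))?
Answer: 10230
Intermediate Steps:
A(a) = 1
(15*31)*((-3 + A(-2*4))*(-11)) = (15*31)*((-3 + 1)*(-11)) = 465*(-2*(-11)) = 465*22 = 10230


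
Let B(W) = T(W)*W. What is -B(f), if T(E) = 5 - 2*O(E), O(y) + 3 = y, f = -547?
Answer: 604435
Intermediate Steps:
O(y) = -3 + y
T(E) = 11 - 2*E (T(E) = 5 - 2*(-3 + E) = 5 + (6 - 2*E) = 11 - 2*E)
B(W) = W*(11 - 2*W) (B(W) = (11 - 2*W)*W = W*(11 - 2*W))
-B(f) = -(-547)*(11 - 2*(-547)) = -(-547)*(11 + 1094) = -(-547)*1105 = -1*(-604435) = 604435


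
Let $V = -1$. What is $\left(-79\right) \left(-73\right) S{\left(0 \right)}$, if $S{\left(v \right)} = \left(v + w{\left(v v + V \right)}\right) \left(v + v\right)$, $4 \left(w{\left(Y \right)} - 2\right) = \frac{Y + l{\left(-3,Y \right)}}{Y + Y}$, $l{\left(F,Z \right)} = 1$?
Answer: $0$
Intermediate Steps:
$w{\left(Y \right)} = 2 + \frac{1 + Y}{8 Y}$ ($w{\left(Y \right)} = 2 + \frac{\left(Y + 1\right) \frac{1}{Y + Y}}{4} = 2 + \frac{\left(1 + Y\right) \frac{1}{2 Y}}{4} = 2 + \frac{\frac{1}{2} \frac{1}{Y} \left(1 + Y\right)}{4} = 2 + \frac{1 + Y}{8 Y}$)
$S{\left(v \right)} = 2 v \left(v + \frac{-16 + 17 v^{2}}{8 \left(-1 + v^{2}\right)}\right)$ ($S{\left(v \right)} = \left(v + \frac{1 + 17 \left(v v - 1\right)}{8 \left(v v - 1\right)}\right) \left(v + v\right) = \left(v + \frac{1 + 17 \left(v^{2} - 1\right)}{8 \left(v^{2} - 1\right)}\right) 2 v = \left(v + \frac{1 + 17 \left(-1 + v^{2}\right)}{8 \left(-1 + v^{2}\right)}\right) 2 v = \left(v + \frac{1 + \left(-17 + 17 v^{2}\right)}{8 \left(-1 + v^{2}\right)}\right) 2 v = \left(v + \frac{-16 + 17 v^{2}}{8 \left(-1 + v^{2}\right)}\right) 2 v = 2 v \left(v + \frac{-16 + 17 v^{2}}{8 \left(-1 + v^{2}\right)}\right)$)
$\left(-79\right) \left(-73\right) S{\left(0 \right)} = \left(-79\right) \left(-73\right) \frac{1}{4} \cdot 0 \frac{1}{-1 + 0^{2}} \left(-16 + 17 \cdot 0^{2} + 8 \cdot 0 \left(-1 + 0^{2}\right)\right) = 5767 \cdot \frac{1}{4} \cdot 0 \frac{1}{-1 + 0} \left(-16 + 17 \cdot 0 + 8 \cdot 0 \left(-1 + 0\right)\right) = 5767 \cdot \frac{1}{4} \cdot 0 \frac{1}{-1} \left(-16 + 0 + 8 \cdot 0 \left(-1\right)\right) = 5767 \cdot \frac{1}{4} \cdot 0 \left(-1\right) \left(-16 + 0 + 0\right) = 5767 \cdot \frac{1}{4} \cdot 0 \left(-1\right) \left(-16\right) = 5767 \cdot 0 = 0$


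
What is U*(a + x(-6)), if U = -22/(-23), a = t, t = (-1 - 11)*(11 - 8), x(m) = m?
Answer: -924/23 ≈ -40.174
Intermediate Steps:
t = -36 (t = -12*3 = -36)
a = -36
U = 22/23 (U = -22*(-1/23) = 22/23 ≈ 0.95652)
U*(a + x(-6)) = 22*(-36 - 6)/23 = (22/23)*(-42) = -924/23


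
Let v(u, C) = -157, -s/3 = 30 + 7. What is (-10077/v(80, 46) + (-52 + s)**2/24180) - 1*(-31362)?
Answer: 119306139313/3796260 ≈ 31427.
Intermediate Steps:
s = -111 (s = -3*(30 + 7) = -3*37 = -111)
(-10077/v(80, 46) + (-52 + s)**2/24180) - 1*(-31362) = (-10077/(-157) + (-52 - 111)**2/24180) - 1*(-31362) = (-10077*(-1/157) + (-163)**2*(1/24180)) + 31362 = (10077/157 + 26569*(1/24180)) + 31362 = (10077/157 + 26569/24180) + 31362 = 247833193/3796260 + 31362 = 119306139313/3796260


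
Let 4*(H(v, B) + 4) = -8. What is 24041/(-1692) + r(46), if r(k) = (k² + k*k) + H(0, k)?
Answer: 7126351/1692 ≈ 4211.8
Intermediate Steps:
H(v, B) = -6 (H(v, B) = -4 + (¼)*(-8) = -4 - 2 = -6)
r(k) = -6 + 2*k² (r(k) = (k² + k*k) - 6 = (k² + k²) - 6 = 2*k² - 6 = -6 + 2*k²)
24041/(-1692) + r(46) = 24041/(-1692) + (-6 + 2*46²) = 24041*(-1/1692) + (-6 + 2*2116) = -24041/1692 + (-6 + 4232) = -24041/1692 + 4226 = 7126351/1692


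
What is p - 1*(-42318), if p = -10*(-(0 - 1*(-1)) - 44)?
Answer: 42768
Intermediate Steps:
p = 450 (p = -10*(-(0 + 1) - 44) = -10*(-1*1 - 44) = -10*(-1 - 44) = -10*(-45) = 450)
p - 1*(-42318) = 450 - 1*(-42318) = 450 + 42318 = 42768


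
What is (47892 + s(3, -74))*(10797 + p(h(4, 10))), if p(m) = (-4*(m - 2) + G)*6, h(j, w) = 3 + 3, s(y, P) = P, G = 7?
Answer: 513708774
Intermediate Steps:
h(j, w) = 6
p(m) = 90 - 24*m (p(m) = (-4*(m - 2) + 7)*6 = (-4*(-2 + m) + 7)*6 = ((8 - 4*m) + 7)*6 = (15 - 4*m)*6 = 90 - 24*m)
(47892 + s(3, -74))*(10797 + p(h(4, 10))) = (47892 - 74)*(10797 + (90 - 24*6)) = 47818*(10797 + (90 - 144)) = 47818*(10797 - 54) = 47818*10743 = 513708774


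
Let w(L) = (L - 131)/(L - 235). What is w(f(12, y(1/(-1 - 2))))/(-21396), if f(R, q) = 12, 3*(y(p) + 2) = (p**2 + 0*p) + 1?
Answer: -119/4771308 ≈ -2.4941e-5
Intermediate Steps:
y(p) = -5/3 + p**2/3 (y(p) = -2 + ((p**2 + 0*p) + 1)/3 = -2 + ((p**2 + 0) + 1)/3 = -2 + (p**2 + 1)/3 = -2 + (1 + p**2)/3 = -2 + (1/3 + p**2/3) = -5/3 + p**2/3)
w(L) = (-131 + L)/(-235 + L)
w(f(12, y(1/(-1 - 2))))/(-21396) = ((-131 + 12)/(-235 + 12))/(-21396) = (-119/(-223))*(-1/21396) = -1/223*(-119)*(-1/21396) = (119/223)*(-1/21396) = -119/4771308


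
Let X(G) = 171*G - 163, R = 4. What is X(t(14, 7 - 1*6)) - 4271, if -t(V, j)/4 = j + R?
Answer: -7854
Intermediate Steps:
t(V, j) = -16 - 4*j (t(V, j) = -4*(j + 4) = -4*(4 + j) = -16 - 4*j)
X(G) = -163 + 171*G
X(t(14, 7 - 1*6)) - 4271 = (-163 + 171*(-16 - 4*(7 - 1*6))) - 4271 = (-163 + 171*(-16 - 4*(7 - 6))) - 4271 = (-163 + 171*(-16 - 4*1)) - 4271 = (-163 + 171*(-16 - 4)) - 4271 = (-163 + 171*(-20)) - 4271 = (-163 - 3420) - 4271 = -3583 - 4271 = -7854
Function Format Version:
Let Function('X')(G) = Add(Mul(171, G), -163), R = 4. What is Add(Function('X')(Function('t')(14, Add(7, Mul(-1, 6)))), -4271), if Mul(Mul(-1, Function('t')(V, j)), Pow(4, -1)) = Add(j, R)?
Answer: -7854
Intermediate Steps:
Function('t')(V, j) = Add(-16, Mul(-4, j)) (Function('t')(V, j) = Mul(-4, Add(j, 4)) = Mul(-4, Add(4, j)) = Add(-16, Mul(-4, j)))
Function('X')(G) = Add(-163, Mul(171, G))
Add(Function('X')(Function('t')(14, Add(7, Mul(-1, 6)))), -4271) = Add(Add(-163, Mul(171, Add(-16, Mul(-4, Add(7, Mul(-1, 6)))))), -4271) = Add(Add(-163, Mul(171, Add(-16, Mul(-4, Add(7, -6))))), -4271) = Add(Add(-163, Mul(171, Add(-16, Mul(-4, 1)))), -4271) = Add(Add(-163, Mul(171, Add(-16, -4))), -4271) = Add(Add(-163, Mul(171, -20)), -4271) = Add(Add(-163, -3420), -4271) = Add(-3583, -4271) = -7854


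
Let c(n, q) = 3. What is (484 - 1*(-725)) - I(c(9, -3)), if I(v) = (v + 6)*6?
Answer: 1155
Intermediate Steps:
I(v) = 36 + 6*v (I(v) = (6 + v)*6 = 36 + 6*v)
(484 - 1*(-725)) - I(c(9, -3)) = (484 - 1*(-725)) - (36 + 6*3) = (484 + 725) - (36 + 18) = 1209 - 1*54 = 1209 - 54 = 1155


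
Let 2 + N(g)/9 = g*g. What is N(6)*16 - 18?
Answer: 4878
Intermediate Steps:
N(g) = -18 + 9*g² (N(g) = -18 + 9*(g*g) = -18 + 9*g²)
N(6)*16 - 18 = (-18 + 9*6²)*16 - 18 = (-18 + 9*36)*16 - 18 = (-18 + 324)*16 - 18 = 306*16 - 18 = 4896 - 18 = 4878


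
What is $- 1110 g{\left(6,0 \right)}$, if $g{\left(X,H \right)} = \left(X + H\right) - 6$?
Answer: $0$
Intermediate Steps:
$g{\left(X,H \right)} = -6 + H + X$ ($g{\left(X,H \right)} = \left(H + X\right) - 6 = -6 + H + X$)
$- 1110 g{\left(6,0 \right)} = - 1110 \left(-6 + 0 + 6\right) = \left(-1110\right) 0 = 0$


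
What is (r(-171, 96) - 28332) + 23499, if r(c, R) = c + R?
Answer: -4908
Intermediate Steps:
r(c, R) = R + c
(r(-171, 96) - 28332) + 23499 = ((96 - 171) - 28332) + 23499 = (-75 - 28332) + 23499 = -28407 + 23499 = -4908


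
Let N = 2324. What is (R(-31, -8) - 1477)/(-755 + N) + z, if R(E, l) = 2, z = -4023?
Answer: -6313562/1569 ≈ -4023.9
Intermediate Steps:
(R(-31, -8) - 1477)/(-755 + N) + z = (2 - 1477)/(-755 + 2324) - 4023 = -1475/1569 - 4023 = -6313562/1569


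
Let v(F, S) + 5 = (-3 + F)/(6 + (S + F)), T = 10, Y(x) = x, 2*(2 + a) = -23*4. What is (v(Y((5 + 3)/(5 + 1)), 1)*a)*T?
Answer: 2496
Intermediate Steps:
a = -48 (a = -2 + (-23*4)/2 = -2 + (1/2)*(-92) = -2 - 46 = -48)
v(F, S) = -5 + (-3 + F)/(6 + F + S) (v(F, S) = -5 + (-3 + F)/(6 + (S + F)) = -5 + (-3 + F)/(6 + (F + S)) = -5 + (-3 + F)/(6 + F + S))
(v(Y((5 + 3)/(5 + 1)), 1)*a)*T = (((-33 - 5*1 - 4*(5 + 3)/(5 + 1))/(6 + (5 + 3)/(5 + 1) + 1))*(-48))*10 = (((-33 - 5 - 32/6)/(6 + 8/6 + 1))*(-48))*10 = (((-33 - 5 - 32/6)/(6 + 8*(1/6) + 1))*(-48))*10 = (((-33 - 5 - 4*4/3)/(6 + 4/3 + 1))*(-48))*10 = (((-33 - 5 - 16/3)/(25/3))*(-48))*10 = (((3/25)*(-130/3))*(-48))*10 = -26/5*(-48)*10 = (1248/5)*10 = 2496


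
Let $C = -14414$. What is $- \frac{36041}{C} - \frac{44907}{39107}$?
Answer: $\frac{762165889}{563688298} \approx 1.3521$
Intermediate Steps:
$- \frac{36041}{C} - \frac{44907}{39107} = - \frac{36041}{-14414} - \frac{44907}{39107} = \left(-36041\right) \left(- \frac{1}{14414}\right) - \frac{44907}{39107} = \frac{36041}{14414} - \frac{44907}{39107} = \frac{762165889}{563688298}$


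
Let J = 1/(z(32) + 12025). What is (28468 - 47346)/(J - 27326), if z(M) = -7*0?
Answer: 227007950/328595149 ≈ 0.69084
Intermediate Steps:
z(M) = 0
J = 1/12025 (J = 1/(0 + 12025) = 1/12025 ≈ 8.3160e-5)
(28468 - 47346)/(J - 27326) = (28468 - 47346)/(1/12025 - 27326) = -18878/(-328595149/12025) = -18878*(-12025/328595149) = 227007950/328595149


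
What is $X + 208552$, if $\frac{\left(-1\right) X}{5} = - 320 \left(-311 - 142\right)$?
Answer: $-516248$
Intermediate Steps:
$X = -724800$ ($X = - 5 \left(- 320 \left(-311 - 142\right)\right) = - 5 \left(\left(-320\right) \left(-453\right)\right) = \left(-5\right) 144960 = -724800$)
$X + 208552 = -724800 + 208552 = -516248$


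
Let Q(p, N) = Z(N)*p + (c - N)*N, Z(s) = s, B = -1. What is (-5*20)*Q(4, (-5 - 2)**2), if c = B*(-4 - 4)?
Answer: 181300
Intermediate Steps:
c = 8 (c = -(-4 - 4) = -1*(-8) = 8)
Q(p, N) = N*p + N*(8 - N) (Q(p, N) = N*p + (8 - N)*N = N*p + N*(8 - N))
(-5*20)*Q(4, (-5 - 2)**2) = (-5*20)*((-5 - 2)**2*(8 + 4 - (-5 - 2)**2)) = -100*(-7)**2*(8 + 4 - 1*(-7)**2) = -4900*(8 + 4 - 1*49) = -4900*(8 + 4 - 49) = -4900*(-37) = -100*(-1813) = 181300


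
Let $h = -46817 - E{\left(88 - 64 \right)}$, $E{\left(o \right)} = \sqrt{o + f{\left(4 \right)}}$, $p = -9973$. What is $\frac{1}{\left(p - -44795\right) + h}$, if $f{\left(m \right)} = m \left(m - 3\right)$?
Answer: $- \frac{11995}{143879997} + \frac{2 \sqrt{7}}{143879997} \approx -8.3331 \cdot 10^{-5}$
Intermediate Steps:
$f{\left(m \right)} = m \left(-3 + m\right)$
$E{\left(o \right)} = \sqrt{4 + o}$ ($E{\left(o \right)} = \sqrt{o + 4 \left(-3 + 4\right)} = \sqrt{o + 4 \cdot 1} = \sqrt{o + 4} = \sqrt{4 + o}$)
$h = -46817 - 2 \sqrt{7}$ ($h = -46817 - \sqrt{4 + \left(88 - 64\right)} = -46817 - \sqrt{4 + 24} = -46817 - \sqrt{28} = -46817 - 2 \sqrt{7} \approx -46822.0$)
$\frac{1}{\left(p - -44795\right) + h} = \frac{1}{\left(-9973 - -44795\right) - \left(46817 + 2 \sqrt{7}\right)} = \frac{1}{\left(-9973 + 44795\right) - \left(46817 + 2 \sqrt{7}\right)} = \frac{1}{34822 - \left(46817 + 2 \sqrt{7}\right)} = \frac{1}{-11995 - 2 \sqrt{7}}$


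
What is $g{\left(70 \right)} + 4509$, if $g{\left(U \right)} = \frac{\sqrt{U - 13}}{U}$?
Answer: $4509 + \frac{\sqrt{57}}{70} \approx 4509.1$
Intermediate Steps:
$g{\left(U \right)} = \frac{\sqrt{-13 + U}}{U}$
$g{\left(70 \right)} + 4509 = \frac{\sqrt{-13 + 70}}{70} + 4509 = \frac{\sqrt{57}}{70} + 4509 = 4509 + \frac{\sqrt{57}}{70}$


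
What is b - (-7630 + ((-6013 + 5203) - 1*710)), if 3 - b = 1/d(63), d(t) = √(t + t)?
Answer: 9153 - √14/42 ≈ 9152.9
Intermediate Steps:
d(t) = √2*√t (d(t) = √(2*t) = √2*√t)
b = 3 - √14/42 (b = 3 - 1/(√2*√63) = 3 - 1/(√2*(3*√7)) = 3 - 1/(3*√14) = 3 - √14/42 ≈ 2.9109)
b - (-7630 + ((-6013 + 5203) - 1*710)) = (3 - √14/42) - (-7630 + ((-6013 + 5203) - 1*710)) = (3 - √14/42) - (-7630 + (-810 - 710)) = (3 - √14/42) - (-7630 - 1520) = (3 - √14/42) - 1*(-9150) = (3 - √14/42) + 9150 = 9153 - √14/42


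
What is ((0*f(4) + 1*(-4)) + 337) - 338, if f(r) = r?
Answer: -5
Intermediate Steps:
((0*f(4) + 1*(-4)) + 337) - 338 = ((0*4 + 1*(-4)) + 337) - 338 = ((0 - 4) + 337) - 338 = (-4 + 337) - 338 = 333 - 338 = -5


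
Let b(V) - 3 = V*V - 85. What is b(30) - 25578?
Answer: -24760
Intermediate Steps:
b(V) = -82 + V² (b(V) = 3 + (V*V - 85) = 3 + (V² - 85) = 3 + (-85 + V²) = -82 + V²)
b(30) - 25578 = (-82 + 30²) - 25578 = (-82 + 900) - 25578 = 818 - 25578 = -24760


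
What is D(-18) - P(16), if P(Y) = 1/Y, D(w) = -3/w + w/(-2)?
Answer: 437/48 ≈ 9.1042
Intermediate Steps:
D(w) = -3/w - w/2 (D(w) = -3/w + w*(-1/2) = -3/w - w/2)
D(-18) - P(16) = (-3/(-18) - 1/2*(-18)) - 1/16 = (-3*(-1/18) + 9) - 1*1/16 = (1/6 + 9) - 1/16 = 55/6 - 1/16 = 437/48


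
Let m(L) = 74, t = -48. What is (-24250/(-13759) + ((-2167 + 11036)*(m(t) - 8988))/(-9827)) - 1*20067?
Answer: -1625251922787/135209693 ≈ -12020.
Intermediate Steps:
(-24250/(-13759) + ((-2167 + 11036)*(m(t) - 8988))/(-9827)) - 1*20067 = (-24250/(-13759) + ((-2167 + 11036)*(74 - 8988))/(-9827)) - 1*20067 = (-24250*(-1/13759) + (8869*(-8914))*(-1/9827)) - 20067 = (24250/13759 - 79058266*(-1/9827)) - 20067 = (24250/13759 + 79058266/9827) - 20067 = 1088000986644/135209693 - 20067 = -1625251922787/135209693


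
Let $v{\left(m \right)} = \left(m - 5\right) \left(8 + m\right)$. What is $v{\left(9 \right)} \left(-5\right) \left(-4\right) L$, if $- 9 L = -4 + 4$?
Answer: $0$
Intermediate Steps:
$L = 0$ ($L = - \frac{-4 + 4}{9} = \left(- \frac{1}{9}\right) 0 = 0$)
$v{\left(m \right)} = \left(-5 + m\right) \left(8 + m\right)$
$v{\left(9 \right)} \left(-5\right) \left(-4\right) L = \left(-40 + 9^{2} + 3 \cdot 9\right) \left(-5\right) \left(-4\right) 0 = \left(-40 + 81 + 27\right) 20 \cdot 0 = 68 \cdot 0 = 0$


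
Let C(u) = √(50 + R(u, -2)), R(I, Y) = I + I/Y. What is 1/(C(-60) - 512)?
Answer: -128/65531 - √5/131062 ≈ -0.0019703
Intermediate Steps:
C(u) = √(50 + u/2) (C(u) = √(50 + (u + u/(-2))) = √(50 + (u + u*(-½))) = √(50 + (u - u/2)) = √(50 + u/2))
1/(C(-60) - 512) = 1/(√(200 + 2*(-60))/2 - 512) = 1/(√(200 - 120)/2 - 512) = 1/(√80/2 - 512) = 1/((4*√5)/2 - 512) = 1/(2*√5 - 512) = 1/(-512 + 2*√5)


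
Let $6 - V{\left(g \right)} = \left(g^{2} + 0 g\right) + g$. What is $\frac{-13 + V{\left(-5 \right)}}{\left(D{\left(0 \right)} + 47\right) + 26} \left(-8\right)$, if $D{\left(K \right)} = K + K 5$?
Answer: $\frac{216}{73} \approx 2.9589$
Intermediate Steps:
$V{\left(g \right)} = 6 - g - g^{2}$ ($V{\left(g \right)} = 6 - \left(\left(g^{2} + 0 g\right) + g\right) = 6 - \left(\left(g^{2} + 0\right) + g\right) = 6 - \left(g^{2} + g\right) = 6 - \left(g + g^{2}\right) = 6 - g - g^{2}$)
$D{\left(K \right)} = 6 K$ ($D{\left(K \right)} = K + 5 K = 6 K$)
$\frac{-13 + V{\left(-5 \right)}}{\left(D{\left(0 \right)} + 47\right) + 26} \left(-8\right) = \frac{-13 - 14}{\left(6 \cdot 0 + 47\right) + 26} \left(-8\right) = \frac{-13 + \left(6 + 5 - 25\right)}{\left(0 + 47\right) + 26} \left(-8\right) = \frac{-13 + \left(6 + 5 - 25\right)}{47 + 26} \left(-8\right) = \frac{-13 - 14}{73} \left(-8\right) = \left(-27\right) \frac{1}{73} \left(-8\right) = \left(- \frac{27}{73}\right) \left(-8\right) = \frac{216}{73}$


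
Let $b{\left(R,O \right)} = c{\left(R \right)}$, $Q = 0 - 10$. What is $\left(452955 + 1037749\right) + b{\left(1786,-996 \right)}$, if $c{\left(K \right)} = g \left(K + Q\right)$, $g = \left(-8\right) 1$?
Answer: $1476496$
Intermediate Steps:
$Q = -10$
$g = -8$
$c{\left(K \right)} = 80 - 8 K$ ($c{\left(K \right)} = - 8 \left(K - 10\right) = - 8 \left(-10 + K\right) = 80 - 8 K$)
$b{\left(R,O \right)} = 80 - 8 R$
$\left(452955 + 1037749\right) + b{\left(1786,-996 \right)} = \left(452955 + 1037749\right) + \left(80 - 14288\right) = 1490704 + \left(80 - 14288\right) = 1490704 - 14208 = 1476496$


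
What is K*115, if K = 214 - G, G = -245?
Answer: 52785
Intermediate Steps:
K = 459 (K = 214 - 1*(-245) = 214 + 245 = 459)
K*115 = 459*115 = 52785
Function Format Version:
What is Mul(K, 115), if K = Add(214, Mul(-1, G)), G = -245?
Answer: 52785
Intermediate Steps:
K = 459 (K = Add(214, Mul(-1, -245)) = Add(214, 245) = 459)
Mul(K, 115) = Mul(459, 115) = 52785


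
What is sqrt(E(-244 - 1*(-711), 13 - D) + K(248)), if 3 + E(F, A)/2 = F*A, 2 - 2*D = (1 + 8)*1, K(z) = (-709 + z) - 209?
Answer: sqrt(14735) ≈ 121.39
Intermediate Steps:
K(z) = -918 + z
D = -7/2 (D = 1 - (1 + 8)/2 = 1 - 9/2 = -7/2 ≈ -3.5000)
E(F, A) = -6 + 2*A*F (E(F, A) = -6 + 2*(F*A) = -6 + 2*(A*F) = -6 + 2*A*F)
sqrt(E(-244 - 1*(-711), 13 - D) + K(248)) = sqrt((-6 + 2*(13 - 1*(-7/2))*(-244 - 1*(-711))) + (-918 + 248)) = sqrt((-6 + 2*(13 + 7/2)*(-244 + 711)) - 670) = sqrt((-6 + 2*(33/2)*467) - 670) = sqrt((-6 + 15411) - 670) = sqrt(15405 - 670) = sqrt(14735)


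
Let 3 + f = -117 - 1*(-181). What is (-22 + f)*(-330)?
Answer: -12870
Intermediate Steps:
f = 61 (f = -3 + (-117 - 1*(-181)) = -3 + (-117 + 181) = -3 + 64 = 61)
(-22 + f)*(-330) = (-22 + 61)*(-330) = 39*(-330) = -12870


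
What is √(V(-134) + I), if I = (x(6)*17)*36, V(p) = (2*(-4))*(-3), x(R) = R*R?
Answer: 2*√5514 ≈ 148.51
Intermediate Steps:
x(R) = R²
V(p) = 24 (V(p) = -8*(-3) = 24)
I = 22032 (I = (6²*17)*36 = (36*17)*36 = 612*36 = 22032)
√(V(-134) + I) = √(24 + 22032) = √22056 = 2*√5514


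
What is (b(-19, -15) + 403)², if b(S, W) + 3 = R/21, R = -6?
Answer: 7828804/49 ≈ 1.5977e+5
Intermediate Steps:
b(S, W) = -23/7 (b(S, W) = -3 - 6/21 = -3 - 6*1/21 = -3 - 2/7 = -23/7)
(b(-19, -15) + 403)² = (-23/7 + 403)² = (2798/7)² = 7828804/49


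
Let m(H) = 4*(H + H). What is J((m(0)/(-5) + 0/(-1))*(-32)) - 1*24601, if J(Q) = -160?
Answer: -24761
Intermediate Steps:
m(H) = 8*H (m(H) = 4*(2*H) = 8*H)
J((m(0)/(-5) + 0/(-1))*(-32)) - 1*24601 = -160 - 1*24601 = -160 - 24601 = -24761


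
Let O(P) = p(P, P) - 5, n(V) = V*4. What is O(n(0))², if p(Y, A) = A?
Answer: 25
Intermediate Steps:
n(V) = 4*V
O(P) = -5 + P (O(P) = P - 5 = -5 + P)
O(n(0))² = (-5 + 4*0)² = (-5 + 0)² = (-5)² = 25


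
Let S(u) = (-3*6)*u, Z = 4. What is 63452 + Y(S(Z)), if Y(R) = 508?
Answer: 63960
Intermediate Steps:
S(u) = -18*u
63452 + Y(S(Z)) = 63452 + 508 = 63960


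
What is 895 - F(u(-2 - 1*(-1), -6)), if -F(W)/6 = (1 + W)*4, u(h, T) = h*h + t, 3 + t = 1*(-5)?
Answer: 751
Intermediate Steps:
t = -8 (t = -3 + 1*(-5) = -3 - 5 = -8)
u(h, T) = -8 + h² (u(h, T) = h*h - 8 = h² - 8 = -8 + h²)
F(W) = -24 - 24*W (F(W) = -6*(1 + W)*4 = -6*(4 + 4*W) = -24 - 24*W)
895 - F(u(-2 - 1*(-1), -6)) = 895 - (-24 - 24*(-8 + (-2 - 1*(-1))²)) = 895 - (-24 - 24*(-8 + (-2 + 1)²)) = 895 - (-24 - 24*(-8 + (-1)²)) = 895 - (-24 - 24*(-8 + 1)) = 895 - (-24 - 24*(-7)) = 895 - (-24 + 168) = 895 - 1*144 = 895 - 144 = 751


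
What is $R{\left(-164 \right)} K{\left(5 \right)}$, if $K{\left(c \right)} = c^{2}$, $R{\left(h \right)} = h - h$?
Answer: $0$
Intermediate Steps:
$R{\left(h \right)} = 0$
$R{\left(-164 \right)} K{\left(5 \right)} = 0 \cdot 5^{2} = 0 \cdot 25 = 0$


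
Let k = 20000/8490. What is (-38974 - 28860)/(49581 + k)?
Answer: -57591066/42096269 ≈ -1.3681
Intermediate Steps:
k = 2000/849 (k = 20000*(1/8490) = 2000/849 ≈ 2.3557)
(-38974 - 28860)/(49581 + k) = (-38974 - 28860)/(49581 + 2000/849) = -67834/42096269/849 = -67834*849/42096269 = -57591066/42096269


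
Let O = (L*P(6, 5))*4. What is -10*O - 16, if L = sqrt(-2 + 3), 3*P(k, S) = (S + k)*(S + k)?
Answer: -4888/3 ≈ -1629.3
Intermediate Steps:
P(k, S) = (S + k)**2/3 (P(k, S) = ((S + k)*(S + k))/3 = (S + k)**2/3)
L = 1 (L = sqrt(1) = 1)
O = 484/3 (O = (1*((5 + 6)**2/3))*4 = (1*((1/3)*11**2))*4 = (1*((1/3)*121))*4 = (1*(121/3))*4 = (121/3)*4 = 484/3 ≈ 161.33)
-10*O - 16 = -10*484/3 - 16 = -4840/3 - 16 = -4888/3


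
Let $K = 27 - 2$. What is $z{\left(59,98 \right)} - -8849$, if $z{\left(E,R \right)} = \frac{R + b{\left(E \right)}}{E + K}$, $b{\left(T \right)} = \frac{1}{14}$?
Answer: $\frac{10407797}{1176} \approx 8850.2$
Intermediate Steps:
$K = 25$
$b{\left(T \right)} = \frac{1}{14}$
$z{\left(E,R \right)} = \frac{\frac{1}{14} + R}{25 + E}$ ($z{\left(E,R \right)} = \frac{R + \frac{1}{14}}{E + 25} = \frac{\frac{1}{14} + R}{25 + E}$)
$z{\left(59,98 \right)} - -8849 = \frac{\frac{1}{14} + 98}{25 + 59} - -8849 = \frac{1}{84} \cdot \frac{1373}{14} + 8849 = \frac{1373}{1176} + 8849 = \frac{10407797}{1176}$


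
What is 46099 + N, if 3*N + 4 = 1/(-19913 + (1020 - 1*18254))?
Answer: 5137170070/111441 ≈ 46098.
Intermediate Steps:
N = -148589/111441 (N = -4/3 + 1/(3*(-19913 + (1020 - 1*18254))) = -4/3 + 1/(3*(-19913 + (1020 - 18254))) = -4/3 + 1/(3*(-19913 - 17234)) = -4/3 + (⅓)/(-37147) = -4/3 + (⅓)*(-1/37147) = -4/3 - 1/111441 = -148589/111441 ≈ -1.3333)
46099 + N = 46099 - 148589/111441 = 5137170070/111441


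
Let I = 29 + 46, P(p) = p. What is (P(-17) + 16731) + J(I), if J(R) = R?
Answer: 16789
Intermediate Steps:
I = 75
(P(-17) + 16731) + J(I) = (-17 + 16731) + 75 = 16714 + 75 = 16789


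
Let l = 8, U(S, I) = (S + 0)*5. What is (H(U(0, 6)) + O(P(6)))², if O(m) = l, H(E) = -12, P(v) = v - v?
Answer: 16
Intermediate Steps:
U(S, I) = 5*S (U(S, I) = S*5 = 5*S)
P(v) = 0
O(m) = 8
(H(U(0, 6)) + O(P(6)))² = (-12 + 8)² = (-4)² = 16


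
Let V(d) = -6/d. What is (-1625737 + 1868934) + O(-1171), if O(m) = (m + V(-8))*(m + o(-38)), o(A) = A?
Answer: 6632117/4 ≈ 1.6580e+6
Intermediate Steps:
O(m) = (-38 + m)*(¾ + m) (O(m) = (m - 6/(-8))*(m - 38) = (m - 6*(-⅛))*(-38 + m) = (m + ¾)*(-38 + m) = (¾ + m)*(-38 + m) = (-38 + m)*(¾ + m))
(-1625737 + 1868934) + O(-1171) = (-1625737 + 1868934) + (-57/2 + (-1171)² - 149/4*(-1171)) = 243197 + (-57/2 + 1371241 + 174479/4) = 243197 + 5659329/4 = 6632117/4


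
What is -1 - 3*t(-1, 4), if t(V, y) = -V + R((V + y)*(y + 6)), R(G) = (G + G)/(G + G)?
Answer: -7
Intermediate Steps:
R(G) = 1 (R(G) = (2*G)/((2*G)) = (2*G)*(1/(2*G)) = 1)
t(V, y) = 1 - V (t(V, y) = -V + 1 = 1 - V)
-1 - 3*t(-1, 4) = -1 - 3*(1 - 1*(-1)) = -1 - 3*(1 + 1) = -1 - 3*2 = -1 - 6 = -7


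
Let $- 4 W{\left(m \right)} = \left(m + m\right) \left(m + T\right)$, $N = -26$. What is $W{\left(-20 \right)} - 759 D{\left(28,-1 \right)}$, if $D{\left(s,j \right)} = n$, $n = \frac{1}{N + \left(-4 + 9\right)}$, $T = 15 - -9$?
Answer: $\frac{533}{7} \approx 76.143$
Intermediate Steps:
$T = 24$ ($T = 15 + 9 = 24$)
$W{\left(m \right)} = - \frac{m \left(24 + m\right)}{2}$ ($W{\left(m \right)} = - \frac{\left(m + m\right) \left(m + 24\right)}{4} = - \frac{2 m \left(24 + m\right)}{4} = - \frac{m \left(24 + m\right)}{2}$)
$n = - \frac{1}{21}$ ($n = \frac{1}{-26 + \left(-4 + 9\right)} = \frac{1}{-26 + 5} = \frac{1}{-21} = - \frac{1}{21} \approx -0.047619$)
$D{\left(s,j \right)} = - \frac{1}{21}$
$W{\left(-20 \right)} - 759 D{\left(28,-1 \right)} = \left(- \frac{1}{2}\right) \left(-20\right) \left(24 - 20\right) - - \frac{253}{7} = \left(- \frac{1}{2}\right) \left(-20\right) 4 + \frac{253}{7} = 40 + \frac{253}{7} = \frac{533}{7}$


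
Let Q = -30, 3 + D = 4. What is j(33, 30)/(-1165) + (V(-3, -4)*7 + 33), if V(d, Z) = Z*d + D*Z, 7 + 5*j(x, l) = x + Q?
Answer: 518429/5825 ≈ 89.001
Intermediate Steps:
D = 1 (D = -3 + 4 = 1)
j(x, l) = -37/5 + x/5 (j(x, l) = -7/5 + (x - 30)/5 = -7/5 + (-30 + x)/5 = -7/5 + (-6 + x/5) = -37/5 + x/5)
V(d, Z) = Z + Z*d (V(d, Z) = Z*d + 1*Z = Z*d + Z = Z + Z*d)
j(33, 30)/(-1165) + (V(-3, -4)*7 + 33) = (-37/5 + (⅕)*33)/(-1165) + (-4*(1 - 3)*7 + 33) = (-37/5 + 33/5)*(-1/1165) + (-4*(-2)*7 + 33) = -⅘*(-1/1165) + (8*7 + 33) = 4/5825 + (56 + 33) = 4/5825 + 89 = 518429/5825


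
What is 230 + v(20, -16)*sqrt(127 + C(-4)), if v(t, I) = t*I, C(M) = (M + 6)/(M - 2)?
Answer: 230 - 640*sqrt(285)/3 ≈ -3371.5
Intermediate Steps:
C(M) = (6 + M)/(-2 + M)
v(t, I) = I*t
230 + v(20, -16)*sqrt(127 + C(-4)) = 230 + (-16*20)*sqrt(127 + (6 - 4)/(-2 - 4)) = 230 - 320*sqrt(127 + 2/(-6)) = 230 - 320*sqrt(127 - 1/6*2) = 230 - 320*sqrt(127 - 1/3) = 230 - 640*sqrt(285)/3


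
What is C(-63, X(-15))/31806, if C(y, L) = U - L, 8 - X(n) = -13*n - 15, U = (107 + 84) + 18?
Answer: 127/10602 ≈ 0.011979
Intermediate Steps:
U = 209 (U = 191 + 18 = 209)
X(n) = 23 + 13*n (X(n) = 8 - (-13*n - 15) = 8 - (-15 - 13*n) = 8 + (15 + 13*n) = 23 + 13*n)
C(y, L) = 209 - L
C(-63, X(-15))/31806 = (209 - (23 + 13*(-15)))/31806 = (209 - (23 - 195))*(1/31806) = (209 - 1*(-172))*(1/31806) = (209 + 172)*(1/31806) = 381*(1/31806) = 127/10602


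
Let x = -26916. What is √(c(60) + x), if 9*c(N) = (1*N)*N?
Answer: 2*I*√6629 ≈ 162.84*I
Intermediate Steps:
c(N) = N²/9 (c(N) = ((1*N)*N)/9 = (N*N)/9 = N²/9)
√(c(60) + x) = √((⅑)*60² - 26916) = √((⅑)*3600 - 26916) = √(400 - 26916) = √(-26516) = 2*I*√6629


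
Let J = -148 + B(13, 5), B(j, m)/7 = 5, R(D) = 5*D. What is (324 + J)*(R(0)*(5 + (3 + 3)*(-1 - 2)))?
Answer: 0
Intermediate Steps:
B(j, m) = 35 (B(j, m) = 7*5 = 35)
J = -113 (J = -148 + 35 = -113)
(324 + J)*(R(0)*(5 + (3 + 3)*(-1 - 2))) = (324 - 113)*((5*0)*(5 + (3 + 3)*(-1 - 2))) = 211*(0*(5 + 6*(-3))) = 211*(0*(5 - 18)) = 211*(0*(-13)) = 211*0 = 0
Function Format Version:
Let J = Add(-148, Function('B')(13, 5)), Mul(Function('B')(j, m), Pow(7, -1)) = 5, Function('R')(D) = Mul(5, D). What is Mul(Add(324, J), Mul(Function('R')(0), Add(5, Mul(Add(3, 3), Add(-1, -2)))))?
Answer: 0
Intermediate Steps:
Function('B')(j, m) = 35 (Function('B')(j, m) = Mul(7, 5) = 35)
J = -113 (J = Add(-148, 35) = -113)
Mul(Add(324, J), Mul(Function('R')(0), Add(5, Mul(Add(3, 3), Add(-1, -2))))) = Mul(Add(324, -113), Mul(Mul(5, 0), Add(5, Mul(Add(3, 3), Add(-1, -2))))) = Mul(211, Mul(0, Add(5, Mul(6, -3)))) = Mul(211, Mul(0, Add(5, -18))) = Mul(211, Mul(0, -13)) = Mul(211, 0) = 0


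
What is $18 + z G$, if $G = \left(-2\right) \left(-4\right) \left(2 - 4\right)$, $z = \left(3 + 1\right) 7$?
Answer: $-430$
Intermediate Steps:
$z = 28$ ($z = 4 \cdot 7 = 28$)
$G = -16$ ($G = 8 \left(-2\right) = -16$)
$18 + z G = 18 + 28 \left(-16\right) = 18 - 448 = -430$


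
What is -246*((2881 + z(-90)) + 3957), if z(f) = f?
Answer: -1660008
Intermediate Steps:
-246*((2881 + z(-90)) + 3957) = -246*((2881 - 90) + 3957) = -246*(2791 + 3957) = -246*6748 = -1660008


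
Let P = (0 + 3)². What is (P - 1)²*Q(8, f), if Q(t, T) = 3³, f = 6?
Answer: 1728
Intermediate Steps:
Q(t, T) = 27
P = 9 (P = 3² = 9)
(P - 1)²*Q(8, f) = (9 - 1)²*27 = 8²*27 = 64*27 = 1728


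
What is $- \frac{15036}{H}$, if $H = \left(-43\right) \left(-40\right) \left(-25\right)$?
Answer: $\frac{3759}{10750} \approx 0.34967$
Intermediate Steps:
$H = -43000$ ($H = 1720 \left(-25\right) = -43000$)
$- \frac{15036}{H} = - \frac{15036}{-43000} = \left(-15036\right) \left(- \frac{1}{43000}\right) = \frac{3759}{10750}$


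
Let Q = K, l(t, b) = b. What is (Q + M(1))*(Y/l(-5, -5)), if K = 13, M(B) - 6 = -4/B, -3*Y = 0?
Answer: 0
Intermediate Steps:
Y = 0 (Y = -1/3*0 = 0)
M(B) = 6 - 4/B
Q = 13
(Q + M(1))*(Y/l(-5, -5)) = (13 + (6 - 4/1))*(0/(-5)) = (13 + (6 - 4*1))*(0*(-1/5)) = (13 + (6 - 4))*0 = (13 + 2)*0 = 15*0 = 0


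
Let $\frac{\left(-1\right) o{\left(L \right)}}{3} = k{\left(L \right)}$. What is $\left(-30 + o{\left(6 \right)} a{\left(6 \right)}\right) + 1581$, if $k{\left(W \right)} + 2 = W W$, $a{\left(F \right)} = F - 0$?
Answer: $939$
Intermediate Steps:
$a{\left(F \right)} = F$ ($a{\left(F \right)} = F + 0 = F$)
$k{\left(W \right)} = -2 + W^{2}$ ($k{\left(W \right)} = -2 + W W = -2 + W^{2}$)
$o{\left(L \right)} = 6 - 3 L^{2}$ ($o{\left(L \right)} = - 3 \left(-2 + L^{2}\right) = 6 - 3 L^{2}$)
$\left(-30 + o{\left(6 \right)} a{\left(6 \right)}\right) + 1581 = \left(-30 + \left(6 - 3 \cdot 6^{2}\right) 6\right) + 1581 = \left(-30 + \left(6 - 108\right) 6\right) + 1581 = \left(-30 - 612\right) + 1581 = -642 + 1581 = 939$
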